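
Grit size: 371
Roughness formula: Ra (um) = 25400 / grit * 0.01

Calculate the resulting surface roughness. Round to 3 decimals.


Ra = 25400 / 371 * 0.01
= 0.685 um

0.685


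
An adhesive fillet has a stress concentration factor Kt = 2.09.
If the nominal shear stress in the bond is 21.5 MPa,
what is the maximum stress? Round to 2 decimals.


Max stress = 21.5 * 2.09 = 44.94 MPa

44.94


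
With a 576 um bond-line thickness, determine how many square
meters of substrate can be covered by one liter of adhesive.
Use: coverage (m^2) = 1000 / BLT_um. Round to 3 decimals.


Coverage = 1000 / 576 = 1.736 m^2

1.736


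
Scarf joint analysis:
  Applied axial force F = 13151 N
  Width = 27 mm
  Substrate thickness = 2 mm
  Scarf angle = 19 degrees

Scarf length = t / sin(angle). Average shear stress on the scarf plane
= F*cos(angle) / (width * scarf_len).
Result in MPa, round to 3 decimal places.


Scarf length = 2 / sin(19 deg) = 6.1431 mm
cos(19 deg) = 0.945519
Shear = 13151 * 0.945519 / (27 * 6.1431)
= 74.968 MPa

74.968


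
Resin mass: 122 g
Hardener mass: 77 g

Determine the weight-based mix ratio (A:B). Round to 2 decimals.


Ratio = 122 / 77 = 1.58

1.58


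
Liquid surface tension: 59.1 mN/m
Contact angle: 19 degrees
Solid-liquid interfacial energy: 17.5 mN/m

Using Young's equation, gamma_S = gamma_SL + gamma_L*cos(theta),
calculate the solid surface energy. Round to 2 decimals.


gamma_S = 17.5 + 59.1 * cos(19)
= 73.38 mN/m

73.38


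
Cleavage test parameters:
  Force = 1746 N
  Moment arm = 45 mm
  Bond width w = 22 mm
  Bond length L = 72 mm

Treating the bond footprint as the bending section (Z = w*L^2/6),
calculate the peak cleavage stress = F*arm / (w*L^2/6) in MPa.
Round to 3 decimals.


M = 1746 * 45 = 78570 N*mm
Z = 22 * 72^2 / 6 = 114048 / 6 mm^3
sigma = M / Z = 6 * 78570 / 114048 = 471420 / 114048
= 4.134 MPa

4.134


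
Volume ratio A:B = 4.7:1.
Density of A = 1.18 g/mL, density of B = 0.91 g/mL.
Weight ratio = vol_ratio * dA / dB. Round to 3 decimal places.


Wt ratio = 4.7 * 1.18 / 0.91
= 6.095

6.095


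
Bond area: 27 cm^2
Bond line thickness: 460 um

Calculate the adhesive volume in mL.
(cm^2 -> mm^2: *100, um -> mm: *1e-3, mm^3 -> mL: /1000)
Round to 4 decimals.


V = 27*100 * 460*1e-3 / 1000
= 1.2420 mL

1.2420


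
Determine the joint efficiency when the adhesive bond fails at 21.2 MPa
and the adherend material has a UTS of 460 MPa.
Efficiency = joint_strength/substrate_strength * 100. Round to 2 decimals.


Joint efficiency = 21.2 / 460 * 100
= 4.61%

4.61


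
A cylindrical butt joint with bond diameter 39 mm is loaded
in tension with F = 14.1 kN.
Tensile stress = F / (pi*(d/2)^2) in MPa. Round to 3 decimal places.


Area = pi * (39/2)^2 = 1194.5906 mm^2
Stress = 14.1*1000 / 1194.5906
= 11.803 MPa

11.803


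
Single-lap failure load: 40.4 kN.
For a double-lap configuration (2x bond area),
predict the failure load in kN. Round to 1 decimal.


Failure load = 40.4 * 2 = 80.8 kN

80.8


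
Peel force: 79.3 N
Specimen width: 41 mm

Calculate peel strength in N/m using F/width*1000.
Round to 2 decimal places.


Peel strength = 79.3 / 41 * 1000 = 1934.15 N/m

1934.15


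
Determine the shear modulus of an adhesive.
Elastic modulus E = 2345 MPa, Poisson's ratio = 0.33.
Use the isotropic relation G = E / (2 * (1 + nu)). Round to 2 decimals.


G = 2345 / (2*(1+0.33)) = 2345 / 2.66
= 881.58 MPa

881.58


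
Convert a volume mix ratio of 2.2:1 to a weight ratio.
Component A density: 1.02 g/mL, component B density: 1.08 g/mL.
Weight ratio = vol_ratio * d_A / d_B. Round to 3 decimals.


= 2.2 * 1.02 / 1.08 = 2.078

2.078


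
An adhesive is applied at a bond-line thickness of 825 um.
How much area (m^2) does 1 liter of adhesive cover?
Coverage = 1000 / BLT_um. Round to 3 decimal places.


Coverage = 1000 / 825 = 1.212 m^2

1.212


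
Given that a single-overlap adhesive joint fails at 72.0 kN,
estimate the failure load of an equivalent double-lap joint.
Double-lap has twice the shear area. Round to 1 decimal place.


Double-lap factor = 2
Expected load = 72.0 * 2 = 144.0 kN

144.0


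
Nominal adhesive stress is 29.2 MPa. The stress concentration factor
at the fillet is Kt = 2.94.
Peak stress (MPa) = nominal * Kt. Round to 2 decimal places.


Peak = 29.2 * 2.94 = 85.85 MPa

85.85


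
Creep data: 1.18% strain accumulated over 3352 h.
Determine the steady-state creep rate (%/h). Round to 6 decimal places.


Rate = 1.18 / 3352 = 0.000352 %/h

0.000352


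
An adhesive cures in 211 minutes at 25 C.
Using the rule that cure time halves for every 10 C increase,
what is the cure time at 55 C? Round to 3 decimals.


Factor = 2^((55 - 25) / 10) = 8.0000
Cure time = 211 / 8.0000
= 26.375 minutes

26.375


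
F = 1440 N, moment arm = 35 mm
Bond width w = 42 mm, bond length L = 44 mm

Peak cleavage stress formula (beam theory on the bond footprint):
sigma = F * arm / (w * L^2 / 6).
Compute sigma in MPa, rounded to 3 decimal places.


sigma = (1440 * 35) / (42 * 1936 / 6)
= 50400 * 6 / 81312
= 302400 / 81312
= 3.719 MPa

3.719


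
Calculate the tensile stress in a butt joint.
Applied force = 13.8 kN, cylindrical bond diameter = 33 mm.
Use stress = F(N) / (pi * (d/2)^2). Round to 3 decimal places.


A = pi * 16.5^2 = 855.2986 mm^2
sigma = 13800.0 / 855.2986 = 16.135 MPa

16.135


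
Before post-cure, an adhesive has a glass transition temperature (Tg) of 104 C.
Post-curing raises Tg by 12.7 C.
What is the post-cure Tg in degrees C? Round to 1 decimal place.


Tg_post = Tg_base + delta_Tg
= 104 + 12.7
= 116.7 C

116.7


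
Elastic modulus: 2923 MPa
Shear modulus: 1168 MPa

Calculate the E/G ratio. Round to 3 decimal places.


E / G = 2923 / 1168 = 2.503

2.503


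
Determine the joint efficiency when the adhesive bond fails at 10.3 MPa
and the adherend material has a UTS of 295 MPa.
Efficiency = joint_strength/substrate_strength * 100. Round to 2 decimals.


Joint efficiency = 10.3 / 295 * 100
= 3.49%

3.49


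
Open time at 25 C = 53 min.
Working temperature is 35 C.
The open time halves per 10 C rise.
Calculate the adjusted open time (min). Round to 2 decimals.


factor = 2^((35 - 25) / 10) = 2.0000
ot = 53 / 2.0000 = 26.50 min

26.50


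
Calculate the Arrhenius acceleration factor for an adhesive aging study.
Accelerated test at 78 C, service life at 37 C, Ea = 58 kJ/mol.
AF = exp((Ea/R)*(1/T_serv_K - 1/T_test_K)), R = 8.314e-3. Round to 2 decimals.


T_test = 351.15 K, T_serv = 310.15 K
Ea/R = 58 / 0.008314 = 6976.18
AF = exp(6976.18 * (1/310.15 - 1/351.15))
= 13.82

13.82


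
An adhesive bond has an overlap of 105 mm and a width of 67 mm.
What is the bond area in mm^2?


Bond area = overlap * width
= 105 * 67
= 7035 mm^2

7035


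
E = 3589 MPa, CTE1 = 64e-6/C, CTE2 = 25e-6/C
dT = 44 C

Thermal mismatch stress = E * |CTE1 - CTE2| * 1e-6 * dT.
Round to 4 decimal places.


= 3589 * 39e-6 * 44
= 6.1587 MPa

6.1587


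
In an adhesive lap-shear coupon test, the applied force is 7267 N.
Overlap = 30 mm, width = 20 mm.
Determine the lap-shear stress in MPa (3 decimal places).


stress = F / (overlap * width)
= 7267 / (30 * 20)
= 12.112 MPa

12.112


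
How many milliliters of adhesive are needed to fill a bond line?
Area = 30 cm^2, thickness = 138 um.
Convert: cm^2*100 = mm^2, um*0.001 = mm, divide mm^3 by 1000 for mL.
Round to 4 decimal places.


= (30 * 100) * (138 * 0.001) / 1000
= 0.4140 mL

0.4140


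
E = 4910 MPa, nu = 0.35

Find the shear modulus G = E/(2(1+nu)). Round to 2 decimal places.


G = 4910 / (2 * 1.35)
= 1818.52 MPa

1818.52


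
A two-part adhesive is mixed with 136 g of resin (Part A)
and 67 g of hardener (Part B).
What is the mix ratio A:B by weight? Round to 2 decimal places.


Mix ratio = mass_A / mass_B
= 136 / 67
= 2.03

2.03


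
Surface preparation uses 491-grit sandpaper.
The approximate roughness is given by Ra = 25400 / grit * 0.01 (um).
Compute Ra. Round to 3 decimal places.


Ra = 25400 / 491 * 0.01
= 254 / 491
= 0.517 um

0.517


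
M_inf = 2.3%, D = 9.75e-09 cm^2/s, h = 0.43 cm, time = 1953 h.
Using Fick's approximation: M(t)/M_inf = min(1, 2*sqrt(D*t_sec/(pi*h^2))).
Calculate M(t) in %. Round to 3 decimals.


t = 7030800 s
ratio = min(1, 2*sqrt(9.75e-09*7030800/(pi*0.1849)))
= 0.687055
M(t) = 2.3 * 0.687055 = 1.580%

1.580


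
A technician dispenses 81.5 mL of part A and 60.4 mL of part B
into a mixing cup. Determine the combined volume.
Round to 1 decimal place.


Combined volume = 81.5 + 60.4
= 141.9 mL

141.9


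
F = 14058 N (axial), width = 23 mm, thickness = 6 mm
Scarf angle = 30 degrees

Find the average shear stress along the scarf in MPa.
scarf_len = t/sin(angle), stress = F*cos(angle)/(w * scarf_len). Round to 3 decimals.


scarf_len = 6/sin(30 deg) = 12.0000
cos(30 deg) = 0.866025
stress = 14058*0.866025/(23*12.0000) = 44.111 MPa

44.111


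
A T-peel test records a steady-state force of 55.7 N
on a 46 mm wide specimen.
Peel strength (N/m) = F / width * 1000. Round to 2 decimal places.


Peel strength = 55.7 / 46 * 1000
= 1210.87 N/m

1210.87


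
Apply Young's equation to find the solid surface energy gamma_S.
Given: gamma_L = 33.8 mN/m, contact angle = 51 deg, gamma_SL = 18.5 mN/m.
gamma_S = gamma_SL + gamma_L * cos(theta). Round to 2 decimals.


theta_rad = 51 * pi/180 = 0.890118
gamma_S = 18.5 + 33.8 * cos(0.890118)
= 39.77 mN/m

39.77


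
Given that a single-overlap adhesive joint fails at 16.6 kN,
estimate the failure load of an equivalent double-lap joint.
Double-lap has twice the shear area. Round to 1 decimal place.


Double-lap factor = 2
Expected load = 16.6 * 2 = 33.2 kN

33.2


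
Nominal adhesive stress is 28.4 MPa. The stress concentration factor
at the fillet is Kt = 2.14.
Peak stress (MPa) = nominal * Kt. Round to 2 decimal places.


Peak = 28.4 * 2.14 = 60.78 MPa

60.78


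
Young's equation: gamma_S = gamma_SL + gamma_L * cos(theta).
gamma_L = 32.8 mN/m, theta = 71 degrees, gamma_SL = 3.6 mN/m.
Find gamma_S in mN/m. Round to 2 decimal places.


cos(71 deg) = 0.325568
gamma_S = 3.6 + 32.8 * 0.325568
= 14.28 mN/m

14.28


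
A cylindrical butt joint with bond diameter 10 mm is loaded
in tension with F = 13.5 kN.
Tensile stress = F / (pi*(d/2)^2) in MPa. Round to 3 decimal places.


Area = pi * (10/2)^2 = 78.5398 mm^2
Stress = 13.5*1000 / 78.5398
= 171.887 MPa

171.887


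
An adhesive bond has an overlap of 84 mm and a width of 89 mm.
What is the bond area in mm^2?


Bond area = overlap * width
= 84 * 89
= 7476 mm^2

7476


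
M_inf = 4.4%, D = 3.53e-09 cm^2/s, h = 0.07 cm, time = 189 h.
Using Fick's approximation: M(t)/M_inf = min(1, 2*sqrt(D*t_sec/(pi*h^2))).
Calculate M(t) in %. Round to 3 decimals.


t = 680400 s
ratio = min(1, 2*sqrt(3.53e-09*680400/(pi*0.0049)))
= 0.789999
M(t) = 4.4 * 0.789999 = 3.476%

3.476


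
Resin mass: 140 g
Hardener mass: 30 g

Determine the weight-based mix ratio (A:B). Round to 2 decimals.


Ratio = 140 / 30 = 4.67

4.67


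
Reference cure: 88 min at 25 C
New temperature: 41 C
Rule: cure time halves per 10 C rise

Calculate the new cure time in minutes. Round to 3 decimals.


factor = 2^((41-25)/10) = 3.0314
t_new = 88 / 3.0314 = 29.029 min

29.029


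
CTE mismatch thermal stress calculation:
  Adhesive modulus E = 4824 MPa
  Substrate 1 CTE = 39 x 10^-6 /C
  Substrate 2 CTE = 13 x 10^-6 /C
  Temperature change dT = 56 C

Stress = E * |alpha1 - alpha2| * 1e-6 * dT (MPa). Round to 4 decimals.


delta_alpha = |39 - 13| = 26 x 10^-6/C
Stress = 4824 * 26e-6 * 56
= 7.0237 MPa

7.0237


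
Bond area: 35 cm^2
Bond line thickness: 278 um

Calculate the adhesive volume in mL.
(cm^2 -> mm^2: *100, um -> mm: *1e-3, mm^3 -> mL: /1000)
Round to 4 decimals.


V = 35*100 * 278*1e-3 / 1000
= 0.9730 mL

0.9730


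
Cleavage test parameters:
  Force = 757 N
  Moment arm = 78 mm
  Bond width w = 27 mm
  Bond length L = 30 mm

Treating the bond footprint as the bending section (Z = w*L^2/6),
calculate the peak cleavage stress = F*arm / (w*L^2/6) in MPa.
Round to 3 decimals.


M = 757 * 78 = 59046 N*mm
Z = 27 * 30^2 / 6 = 24300 / 6 mm^3
sigma = M / Z = 6 * 59046 / 24300 = 354276 / 24300
= 14.579 MPa

14.579


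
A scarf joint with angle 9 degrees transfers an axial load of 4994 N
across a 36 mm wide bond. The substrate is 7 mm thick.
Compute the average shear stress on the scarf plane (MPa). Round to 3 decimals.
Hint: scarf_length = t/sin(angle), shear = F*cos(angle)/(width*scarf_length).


scarf_length = 7 / sin(9 deg) = 44.7472 mm
cos(9 deg) = 0.987688
shear stress = 4994 * 0.987688 / (36 * 44.7472)
= 3.062 MPa

3.062


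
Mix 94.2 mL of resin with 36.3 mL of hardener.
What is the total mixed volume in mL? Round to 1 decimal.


Total = 94.2 + 36.3 = 130.5 mL

130.5


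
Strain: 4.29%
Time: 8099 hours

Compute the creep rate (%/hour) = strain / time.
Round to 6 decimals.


Creep rate = 4.29 / 8099
= 0.000530 %/h

0.000530


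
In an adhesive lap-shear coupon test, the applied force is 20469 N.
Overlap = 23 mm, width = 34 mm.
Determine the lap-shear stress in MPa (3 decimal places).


stress = F / (overlap * width)
= 20469 / (23 * 34)
= 26.175 MPa

26.175


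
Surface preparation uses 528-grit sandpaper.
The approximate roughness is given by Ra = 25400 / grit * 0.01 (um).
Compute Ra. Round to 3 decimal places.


Ra = 25400 / 528 * 0.01
= 254 / 528
= 0.481 um

0.481


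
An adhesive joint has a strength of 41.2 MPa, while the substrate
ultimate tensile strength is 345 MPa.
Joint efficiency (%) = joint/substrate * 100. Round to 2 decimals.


Efficiency = 41.2 / 345 * 100
= 11.94%

11.94


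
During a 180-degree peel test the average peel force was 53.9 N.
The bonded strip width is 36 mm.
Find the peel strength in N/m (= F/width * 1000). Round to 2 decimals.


Peel strength = F/width * 1000
= 53.9 / 36 * 1000
= 1497.22 N/m

1497.22


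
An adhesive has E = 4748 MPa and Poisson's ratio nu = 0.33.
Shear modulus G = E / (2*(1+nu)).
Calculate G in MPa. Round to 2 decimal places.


G = 4748 / (2*(1+0.33))
= 4748 / 2.66
= 1784.96 MPa

1784.96


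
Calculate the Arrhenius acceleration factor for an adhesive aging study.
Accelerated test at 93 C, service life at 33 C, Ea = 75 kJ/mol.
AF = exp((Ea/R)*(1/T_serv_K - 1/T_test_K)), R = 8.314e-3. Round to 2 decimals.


T_test = 366.15 K, T_serv = 306.15 K
Ea/R = 75 / 0.008314 = 9020.93
AF = exp(9020.93 * (1/306.15 - 1/366.15))
= 125.02

125.02


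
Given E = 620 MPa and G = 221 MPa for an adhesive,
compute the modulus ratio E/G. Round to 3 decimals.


E/G ratio = 620 / 221 = 2.805

2.805


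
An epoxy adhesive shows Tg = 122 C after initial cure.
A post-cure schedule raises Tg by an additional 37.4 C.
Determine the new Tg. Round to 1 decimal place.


New Tg = 122 + 37.4
= 159.4 C

159.4


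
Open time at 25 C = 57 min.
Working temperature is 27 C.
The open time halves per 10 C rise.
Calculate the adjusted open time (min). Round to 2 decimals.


factor = 2^((27 - 25) / 10) = 1.1487
ot = 57 / 1.1487 = 49.62 min

49.62


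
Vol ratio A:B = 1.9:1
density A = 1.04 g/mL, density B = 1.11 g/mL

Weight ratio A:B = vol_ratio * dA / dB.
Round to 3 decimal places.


Weight ratio = 1.9 * 1.04 / 1.11
= 1.780

1.780


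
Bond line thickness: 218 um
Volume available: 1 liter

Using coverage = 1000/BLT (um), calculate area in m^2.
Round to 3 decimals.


1 L = 1e6 mm^3, thickness = 218 um = 0.218 mm
Area = 1e6 / 0.218 mm^2 = (1e6 / 0.218) / 1e6 m^2 = 1000 / 218 m^2
= 4.587 m^2

4.587


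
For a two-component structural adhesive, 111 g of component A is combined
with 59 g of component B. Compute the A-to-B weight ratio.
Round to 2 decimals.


Weight ratio A:B = 111 / 59
= 1.88

1.88


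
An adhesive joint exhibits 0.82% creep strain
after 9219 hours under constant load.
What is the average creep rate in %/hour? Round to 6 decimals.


Creep rate = strain / time
= 0.82 / 9219
= 0.000089 %/h

0.000089


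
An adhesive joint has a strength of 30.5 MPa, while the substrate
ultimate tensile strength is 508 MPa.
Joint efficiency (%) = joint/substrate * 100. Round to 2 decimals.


Efficiency = 30.5 / 508 * 100
= 6.00%

6.00


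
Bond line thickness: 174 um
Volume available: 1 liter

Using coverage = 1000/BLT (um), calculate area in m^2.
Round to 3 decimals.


1 L = 1e6 mm^3, thickness = 174 um = 0.174 mm
Area = 1e6 / 0.174 mm^2 = (1e6 / 0.174) / 1e6 m^2 = 1000 / 174 m^2
= 5.747 m^2

5.747


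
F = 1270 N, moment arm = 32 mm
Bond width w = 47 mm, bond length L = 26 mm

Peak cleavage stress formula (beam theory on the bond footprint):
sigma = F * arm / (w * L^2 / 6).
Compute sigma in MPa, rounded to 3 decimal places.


sigma = (1270 * 32) / (47 * 676 / 6)
= 40640 * 6 / 31772
= 243840 / 31772
= 7.675 MPa

7.675


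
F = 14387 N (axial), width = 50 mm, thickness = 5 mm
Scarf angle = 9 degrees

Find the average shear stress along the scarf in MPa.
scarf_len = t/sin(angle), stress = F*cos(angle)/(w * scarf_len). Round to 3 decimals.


scarf_len = 5/sin(9 deg) = 31.9623
cos(9 deg) = 0.987688
stress = 14387*0.987688/(50*31.9623) = 8.892 MPa

8.892


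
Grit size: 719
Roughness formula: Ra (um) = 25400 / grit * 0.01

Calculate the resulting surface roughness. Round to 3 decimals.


Ra = 25400 / 719 * 0.01
= 0.353 um

0.353


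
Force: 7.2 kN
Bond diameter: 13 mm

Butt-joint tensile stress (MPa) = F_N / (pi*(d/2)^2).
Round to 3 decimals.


F_N = 7.2 * 1000 = 7200.0 N
A = pi*(6.5)^2 = 132.7323 mm^2
stress = 7200.0 / 132.7323 = 54.245 MPa

54.245


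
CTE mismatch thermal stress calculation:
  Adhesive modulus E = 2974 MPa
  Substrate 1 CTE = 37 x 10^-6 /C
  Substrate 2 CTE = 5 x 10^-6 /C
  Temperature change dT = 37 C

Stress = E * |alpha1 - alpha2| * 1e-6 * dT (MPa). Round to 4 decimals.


delta_alpha = |37 - 5| = 32 x 10^-6/C
Stress = 2974 * 32e-6 * 37
= 3.5212 MPa

3.5212


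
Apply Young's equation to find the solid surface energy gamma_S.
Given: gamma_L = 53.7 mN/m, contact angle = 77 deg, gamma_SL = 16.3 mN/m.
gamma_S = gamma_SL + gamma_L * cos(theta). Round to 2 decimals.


theta_rad = 77 * pi/180 = 1.343904
gamma_S = 16.3 + 53.7 * cos(1.343904)
= 28.38 mN/m

28.38


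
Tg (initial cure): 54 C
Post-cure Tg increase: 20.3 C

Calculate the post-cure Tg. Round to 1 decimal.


Post-cure Tg = 54 + 20.3 = 74.3 C

74.3


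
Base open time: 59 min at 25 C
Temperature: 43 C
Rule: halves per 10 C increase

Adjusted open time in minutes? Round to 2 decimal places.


Acceleration = 2^((43-25)/10) = 3.4822
Open time = 59 / 3.4822 = 16.94 min

16.94


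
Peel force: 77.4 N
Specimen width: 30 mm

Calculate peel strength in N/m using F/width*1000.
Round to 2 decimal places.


Peel strength = 77.4 / 30 * 1000 = 2580.00 N/m

2580.00


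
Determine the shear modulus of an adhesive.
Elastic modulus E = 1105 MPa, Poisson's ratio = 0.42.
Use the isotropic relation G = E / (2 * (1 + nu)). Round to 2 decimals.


G = 1105 / (2*(1+0.42)) = 1105 / 2.84
= 389.08 MPa

389.08


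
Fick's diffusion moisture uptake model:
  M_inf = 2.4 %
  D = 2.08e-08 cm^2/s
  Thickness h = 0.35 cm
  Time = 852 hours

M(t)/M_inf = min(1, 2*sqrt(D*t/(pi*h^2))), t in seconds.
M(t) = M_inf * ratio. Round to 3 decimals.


t_sec = 852 * 3600 = 3067200
ratio = 2*sqrt(2.08e-08*3067200/(pi*0.35^2))
= min(1, 0.814310)
= 0.814310
M(t) = 2.4 * 0.814310 = 1.954 %

1.954


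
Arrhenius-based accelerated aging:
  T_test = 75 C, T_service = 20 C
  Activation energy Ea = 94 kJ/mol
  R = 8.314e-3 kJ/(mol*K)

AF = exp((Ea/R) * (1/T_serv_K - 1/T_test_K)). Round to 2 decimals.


T_test_K = 348.15, T_serv_K = 293.15
AF = exp((94/8.314e-3) * (1/293.15 - 1/348.15))
= 442.70

442.70


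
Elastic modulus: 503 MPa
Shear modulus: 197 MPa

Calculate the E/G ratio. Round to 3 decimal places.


E / G = 503 / 197 = 2.553

2.553


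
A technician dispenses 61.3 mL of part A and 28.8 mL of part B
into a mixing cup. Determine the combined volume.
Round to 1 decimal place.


Combined volume = 61.3 + 28.8
= 90.1 mL

90.1


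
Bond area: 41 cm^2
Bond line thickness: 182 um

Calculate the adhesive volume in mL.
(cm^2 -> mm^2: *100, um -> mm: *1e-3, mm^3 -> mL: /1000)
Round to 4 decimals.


V = 41*100 * 182*1e-3 / 1000
= 0.7462 mL

0.7462


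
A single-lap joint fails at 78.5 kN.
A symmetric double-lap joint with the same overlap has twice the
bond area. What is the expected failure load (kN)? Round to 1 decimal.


Double-lap load = 2 * 78.5 = 157.0 kN

157.0


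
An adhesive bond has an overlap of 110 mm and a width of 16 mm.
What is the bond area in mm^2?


Bond area = overlap * width
= 110 * 16
= 1760 mm^2

1760


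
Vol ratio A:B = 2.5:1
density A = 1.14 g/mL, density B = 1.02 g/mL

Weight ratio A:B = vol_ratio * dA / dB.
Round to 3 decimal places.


Weight ratio = 2.5 * 1.14 / 1.02
= 2.794

2.794


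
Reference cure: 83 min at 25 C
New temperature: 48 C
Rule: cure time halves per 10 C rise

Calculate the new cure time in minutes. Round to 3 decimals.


factor = 2^((48-25)/10) = 4.9246
t_new = 83 / 4.9246 = 16.854 min

16.854


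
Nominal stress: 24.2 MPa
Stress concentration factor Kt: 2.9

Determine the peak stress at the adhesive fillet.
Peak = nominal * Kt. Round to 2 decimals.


Peak stress = 24.2 * 2.9
= 70.18 MPa

70.18


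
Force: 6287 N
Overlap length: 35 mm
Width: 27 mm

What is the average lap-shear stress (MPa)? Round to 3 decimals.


Average shear stress = F / (overlap * width)
= 6287 / (35 * 27)
= 6.653 MPa

6.653


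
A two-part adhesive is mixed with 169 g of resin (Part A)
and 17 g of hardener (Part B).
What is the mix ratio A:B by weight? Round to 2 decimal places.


Mix ratio = mass_A / mass_B
= 169 / 17
= 9.94

9.94


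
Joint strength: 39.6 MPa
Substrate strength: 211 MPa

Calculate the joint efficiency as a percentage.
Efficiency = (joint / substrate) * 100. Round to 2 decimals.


Efficiency = (39.6 / 211) * 100 = 18.77%

18.77


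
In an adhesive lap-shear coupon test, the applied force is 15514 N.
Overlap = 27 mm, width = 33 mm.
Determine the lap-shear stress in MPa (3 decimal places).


stress = F / (overlap * width)
= 15514 / (27 * 33)
= 17.412 MPa

17.412


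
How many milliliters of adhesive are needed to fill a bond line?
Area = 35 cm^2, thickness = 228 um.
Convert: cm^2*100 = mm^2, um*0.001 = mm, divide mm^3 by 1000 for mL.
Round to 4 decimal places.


= (35 * 100) * (228 * 0.001) / 1000
= 0.7980 mL

0.7980


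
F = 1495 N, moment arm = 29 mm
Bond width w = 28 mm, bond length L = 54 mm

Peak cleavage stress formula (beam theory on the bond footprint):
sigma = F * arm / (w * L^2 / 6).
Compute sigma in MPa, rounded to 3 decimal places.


sigma = (1495 * 29) / (28 * 2916 / 6)
= 43355 * 6 / 81648
= 260130 / 81648
= 3.186 MPa

3.186


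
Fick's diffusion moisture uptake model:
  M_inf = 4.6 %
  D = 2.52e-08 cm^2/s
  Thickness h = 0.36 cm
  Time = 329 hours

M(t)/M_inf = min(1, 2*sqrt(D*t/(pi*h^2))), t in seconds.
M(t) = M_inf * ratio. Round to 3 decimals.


t_sec = 329 * 3600 = 1184400
ratio = 2*sqrt(2.52e-08*1184400/(pi*0.36^2))
= min(1, 0.541504)
= 0.541504
M(t) = 4.6 * 0.541504 = 2.491 %

2.491


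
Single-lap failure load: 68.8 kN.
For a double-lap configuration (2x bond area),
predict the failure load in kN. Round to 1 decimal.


Failure load = 68.8 * 2 = 137.6 kN

137.6


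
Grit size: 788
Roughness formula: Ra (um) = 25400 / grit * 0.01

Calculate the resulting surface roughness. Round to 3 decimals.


Ra = 25400 / 788 * 0.01
= 0.322 um

0.322


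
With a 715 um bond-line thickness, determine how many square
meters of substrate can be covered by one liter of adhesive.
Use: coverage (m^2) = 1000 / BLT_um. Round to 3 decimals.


Coverage = 1000 / 715 = 1.399 m^2

1.399


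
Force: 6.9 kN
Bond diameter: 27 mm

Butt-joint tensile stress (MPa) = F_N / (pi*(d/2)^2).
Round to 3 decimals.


F_N = 6.9 * 1000 = 6900.0 N
A = pi*(13.5)^2 = 572.5553 mm^2
stress = 6900.0 / 572.5553 = 12.051 MPa

12.051


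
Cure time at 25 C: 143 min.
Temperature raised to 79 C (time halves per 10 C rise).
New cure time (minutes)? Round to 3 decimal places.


Acceleration factor = 2^(54/10) = 42.2243
New time = 143 / 42.2243 = 3.387 min

3.387


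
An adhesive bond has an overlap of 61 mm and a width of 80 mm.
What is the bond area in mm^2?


Bond area = overlap * width
= 61 * 80
= 4880 mm^2

4880


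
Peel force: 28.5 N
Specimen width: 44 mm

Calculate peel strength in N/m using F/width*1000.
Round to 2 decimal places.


Peel strength = 28.5 / 44 * 1000 = 647.73 N/m

647.73


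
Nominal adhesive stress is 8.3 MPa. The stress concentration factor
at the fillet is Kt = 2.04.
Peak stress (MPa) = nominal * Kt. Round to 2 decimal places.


Peak = 8.3 * 2.04 = 16.93 MPa

16.93


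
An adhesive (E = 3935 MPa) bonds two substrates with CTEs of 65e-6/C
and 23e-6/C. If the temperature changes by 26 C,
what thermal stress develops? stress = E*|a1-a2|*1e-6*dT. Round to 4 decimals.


Stress = 3935 * |65 - 23| * 1e-6 * 26
= 4.2970 MPa

4.2970


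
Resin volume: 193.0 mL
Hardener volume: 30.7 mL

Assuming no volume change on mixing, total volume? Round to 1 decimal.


V_total = 193.0 + 30.7 = 223.7 mL

223.7


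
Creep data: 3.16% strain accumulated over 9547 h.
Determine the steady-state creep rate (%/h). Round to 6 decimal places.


Rate = 3.16 / 9547 = 0.000331 %/h

0.000331


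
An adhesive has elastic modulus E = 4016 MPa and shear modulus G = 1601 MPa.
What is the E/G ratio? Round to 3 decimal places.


E/G = 4016 / 1601 = 2.508

2.508


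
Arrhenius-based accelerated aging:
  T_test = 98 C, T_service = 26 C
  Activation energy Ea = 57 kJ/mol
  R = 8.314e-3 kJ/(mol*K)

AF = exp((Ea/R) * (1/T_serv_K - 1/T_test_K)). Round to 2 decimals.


T_test_K = 371.15, T_serv_K = 299.15
AF = exp((57/8.314e-3) * (1/299.15 - 1/371.15))
= 85.28

85.28


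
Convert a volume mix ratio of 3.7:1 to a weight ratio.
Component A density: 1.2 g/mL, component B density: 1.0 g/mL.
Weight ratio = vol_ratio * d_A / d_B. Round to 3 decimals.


= 3.7 * 1.2 / 1.0 = 4.440

4.440


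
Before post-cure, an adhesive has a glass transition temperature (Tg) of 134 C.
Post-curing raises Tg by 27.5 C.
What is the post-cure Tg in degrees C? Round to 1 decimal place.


Tg_post = Tg_base + delta_Tg
= 134 + 27.5
= 161.5 C

161.5


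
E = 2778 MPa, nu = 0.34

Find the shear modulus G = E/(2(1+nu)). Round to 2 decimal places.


G = 2778 / (2 * 1.34)
= 1036.57 MPa

1036.57


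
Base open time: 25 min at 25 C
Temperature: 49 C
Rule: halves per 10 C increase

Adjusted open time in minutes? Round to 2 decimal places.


Acceleration = 2^((49-25)/10) = 5.2780
Open time = 25 / 5.2780 = 4.74 min

4.74


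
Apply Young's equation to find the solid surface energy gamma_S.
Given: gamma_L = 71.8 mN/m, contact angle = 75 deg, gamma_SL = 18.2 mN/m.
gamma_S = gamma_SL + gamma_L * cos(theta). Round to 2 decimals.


theta_rad = 75 * pi/180 = 1.308997
gamma_S = 18.2 + 71.8 * cos(1.308997)
= 36.78 mN/m

36.78


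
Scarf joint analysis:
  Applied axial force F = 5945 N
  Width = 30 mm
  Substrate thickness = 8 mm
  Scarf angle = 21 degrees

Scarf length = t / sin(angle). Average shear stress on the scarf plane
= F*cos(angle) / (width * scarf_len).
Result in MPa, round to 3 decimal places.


Scarf length = 8 / sin(21 deg) = 22.3234 mm
cos(21 deg) = 0.933580
Shear = 5945 * 0.933580 / (30 * 22.3234)
= 8.287 MPa

8.287


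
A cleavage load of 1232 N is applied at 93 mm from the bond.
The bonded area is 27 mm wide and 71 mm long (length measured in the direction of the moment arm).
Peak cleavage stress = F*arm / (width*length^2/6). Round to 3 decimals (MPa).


Moment = 1232 * 93 = 114576 N*mm
Section modulus = 27 * 5041 / 6 = 136107 / 6 mm^3
Stress = 114576 / (136107 / 6) = 687456 / 136107
= 5.051 MPa

5.051


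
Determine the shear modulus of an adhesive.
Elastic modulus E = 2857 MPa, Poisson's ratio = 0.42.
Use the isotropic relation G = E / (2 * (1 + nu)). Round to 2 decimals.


G = 2857 / (2*(1+0.42)) = 2857 / 2.84
= 1005.99 MPa

1005.99


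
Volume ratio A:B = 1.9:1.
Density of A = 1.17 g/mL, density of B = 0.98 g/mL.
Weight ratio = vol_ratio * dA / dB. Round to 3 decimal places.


Wt ratio = 1.9 * 1.17 / 0.98
= 2.268

2.268


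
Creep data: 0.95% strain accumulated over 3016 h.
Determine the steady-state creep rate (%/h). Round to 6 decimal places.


Rate = 0.95 / 3016 = 0.000315 %/h

0.000315


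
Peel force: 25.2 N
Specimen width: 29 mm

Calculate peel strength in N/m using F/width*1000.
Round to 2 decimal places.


Peel strength = 25.2 / 29 * 1000 = 868.97 N/m

868.97


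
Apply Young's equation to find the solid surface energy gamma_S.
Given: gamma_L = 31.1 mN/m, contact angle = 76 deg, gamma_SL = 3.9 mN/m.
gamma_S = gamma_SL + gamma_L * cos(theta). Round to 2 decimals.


theta_rad = 76 * pi/180 = 1.326450
gamma_S = 3.9 + 31.1 * cos(1.326450)
= 11.42 mN/m

11.42


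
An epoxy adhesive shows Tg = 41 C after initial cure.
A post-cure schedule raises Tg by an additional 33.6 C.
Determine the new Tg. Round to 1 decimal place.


New Tg = 41 + 33.6
= 74.6 C

74.6


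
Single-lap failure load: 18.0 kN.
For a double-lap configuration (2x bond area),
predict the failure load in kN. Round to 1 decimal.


Failure load = 18.0 * 2 = 36.0 kN

36.0


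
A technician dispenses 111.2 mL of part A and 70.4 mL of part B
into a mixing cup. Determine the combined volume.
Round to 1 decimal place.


Combined volume = 111.2 + 70.4
= 181.6 mL

181.6


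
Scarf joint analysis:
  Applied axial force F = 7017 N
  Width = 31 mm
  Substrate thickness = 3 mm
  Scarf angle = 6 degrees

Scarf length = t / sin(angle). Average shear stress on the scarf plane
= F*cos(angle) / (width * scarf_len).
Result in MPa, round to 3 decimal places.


Scarf length = 3 / sin(6 deg) = 28.7003 mm
cos(6 deg) = 0.994522
Shear = 7017 * 0.994522 / (31 * 28.7003)
= 7.844 MPa

7.844


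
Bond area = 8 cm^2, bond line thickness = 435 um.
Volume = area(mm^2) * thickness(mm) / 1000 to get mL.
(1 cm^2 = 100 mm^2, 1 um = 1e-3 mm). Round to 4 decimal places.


area_mm2 = 8 * 100 = 800
blt_mm = 435 * 1e-3 = 0.435
vol_mm3 = 800 * 0.435 = 348.0
vol_mL = 348.0 / 1000 = 0.3480 mL

0.3480


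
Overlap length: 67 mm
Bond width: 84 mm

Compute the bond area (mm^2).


Bond area = 67 * 84 = 5628 mm^2

5628


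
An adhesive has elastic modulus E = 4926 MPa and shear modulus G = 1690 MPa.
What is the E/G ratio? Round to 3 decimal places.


E/G = 4926 / 1690 = 2.915

2.915


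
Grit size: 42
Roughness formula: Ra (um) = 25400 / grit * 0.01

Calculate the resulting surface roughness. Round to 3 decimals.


Ra = 25400 / 42 * 0.01
= 6.048 um

6.048


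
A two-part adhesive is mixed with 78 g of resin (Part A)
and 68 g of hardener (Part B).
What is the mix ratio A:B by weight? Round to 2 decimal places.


Mix ratio = mass_A / mass_B
= 78 / 68
= 1.15

1.15


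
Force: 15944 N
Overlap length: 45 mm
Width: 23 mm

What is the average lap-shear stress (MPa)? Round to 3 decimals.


Average shear stress = F / (overlap * width)
= 15944 / (45 * 23)
= 15.405 MPa

15.405


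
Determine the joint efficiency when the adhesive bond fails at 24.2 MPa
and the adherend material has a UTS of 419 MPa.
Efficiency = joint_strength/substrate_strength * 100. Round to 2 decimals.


Joint efficiency = 24.2 / 419 * 100
= 5.78%

5.78


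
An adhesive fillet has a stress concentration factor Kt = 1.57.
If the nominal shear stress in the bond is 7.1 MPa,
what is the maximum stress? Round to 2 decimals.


Max stress = 7.1 * 1.57 = 11.15 MPa

11.15


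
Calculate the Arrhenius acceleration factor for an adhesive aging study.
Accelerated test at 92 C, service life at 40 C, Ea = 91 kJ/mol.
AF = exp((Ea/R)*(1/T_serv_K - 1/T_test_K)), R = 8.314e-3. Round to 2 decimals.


T_test = 365.15 K, T_serv = 313.15 K
Ea/R = 91 / 0.008314 = 10945.39
AF = exp(10945.39 * (1/313.15 - 1/365.15))
= 145.11

145.11


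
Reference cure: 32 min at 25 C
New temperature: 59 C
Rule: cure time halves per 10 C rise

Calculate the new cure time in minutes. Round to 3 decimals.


factor = 2^((59-25)/10) = 10.5561
t_new = 32 / 10.5561 = 3.031 min

3.031


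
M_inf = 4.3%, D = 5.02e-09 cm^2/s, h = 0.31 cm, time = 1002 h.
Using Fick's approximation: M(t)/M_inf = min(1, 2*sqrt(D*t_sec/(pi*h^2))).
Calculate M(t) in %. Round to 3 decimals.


t = 3607200 s
ratio = min(1, 2*sqrt(5.02e-09*3607200/(pi*0.0961)))
= 0.489813
M(t) = 4.3 * 0.489813 = 2.106%

2.106


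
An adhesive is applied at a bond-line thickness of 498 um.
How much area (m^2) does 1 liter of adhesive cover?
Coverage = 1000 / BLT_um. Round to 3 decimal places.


Coverage = 1000 / 498 = 2.008 m^2

2.008


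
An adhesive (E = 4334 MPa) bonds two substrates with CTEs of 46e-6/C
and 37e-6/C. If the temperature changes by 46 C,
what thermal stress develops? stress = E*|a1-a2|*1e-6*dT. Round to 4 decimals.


Stress = 4334 * |46 - 37| * 1e-6 * 46
= 1.7943 MPa

1.7943


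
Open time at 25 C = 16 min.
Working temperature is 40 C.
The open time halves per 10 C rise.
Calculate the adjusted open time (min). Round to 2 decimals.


factor = 2^((40 - 25) / 10) = 2.8284
ot = 16 / 2.8284 = 5.66 min

5.66


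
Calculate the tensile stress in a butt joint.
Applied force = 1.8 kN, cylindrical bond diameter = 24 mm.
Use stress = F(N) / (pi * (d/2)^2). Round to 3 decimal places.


A = pi * 12.0^2 = 452.3893 mm^2
sigma = 1800.0 / 452.3893 = 3.979 MPa

3.979


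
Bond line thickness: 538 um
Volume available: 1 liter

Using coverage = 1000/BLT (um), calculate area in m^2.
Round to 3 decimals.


1 L = 1e6 mm^3, thickness = 538 um = 0.538 mm
Area = 1e6 / 0.538 mm^2 = (1e6 / 0.538) / 1e6 m^2 = 1000 / 538 m^2
= 1.859 m^2

1.859


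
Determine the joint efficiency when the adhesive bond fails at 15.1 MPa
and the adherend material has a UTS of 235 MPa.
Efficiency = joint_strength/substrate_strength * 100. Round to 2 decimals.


Joint efficiency = 15.1 / 235 * 100
= 6.43%

6.43


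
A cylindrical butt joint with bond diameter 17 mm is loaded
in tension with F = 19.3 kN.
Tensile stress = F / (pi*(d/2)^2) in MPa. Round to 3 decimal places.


Area = pi * (17/2)^2 = 226.9801 mm^2
Stress = 19.3*1000 / 226.9801
= 85.029 MPa

85.029


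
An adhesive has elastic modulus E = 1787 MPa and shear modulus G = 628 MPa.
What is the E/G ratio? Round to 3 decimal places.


E/G = 1787 / 628 = 2.846

2.846


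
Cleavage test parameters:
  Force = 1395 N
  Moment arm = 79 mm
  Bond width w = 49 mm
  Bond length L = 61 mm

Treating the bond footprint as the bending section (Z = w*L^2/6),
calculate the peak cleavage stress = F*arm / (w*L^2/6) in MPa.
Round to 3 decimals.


M = 1395 * 79 = 110205 N*mm
Z = 49 * 61^2 / 6 = 182329 / 6 mm^3
sigma = M / Z = 6 * 110205 / 182329 = 661230 / 182329
= 3.627 MPa

3.627


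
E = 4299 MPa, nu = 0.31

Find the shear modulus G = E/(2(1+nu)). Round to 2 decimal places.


G = 4299 / (2 * 1.31)
= 1640.84 MPa

1640.84


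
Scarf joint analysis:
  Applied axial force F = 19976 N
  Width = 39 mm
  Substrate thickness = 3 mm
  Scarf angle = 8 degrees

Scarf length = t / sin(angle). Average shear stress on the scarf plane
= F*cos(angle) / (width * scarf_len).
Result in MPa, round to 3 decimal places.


Scarf length = 3 / sin(8 deg) = 21.5559 mm
cos(8 deg) = 0.990268
Shear = 19976 * 0.990268 / (39 * 21.5559)
= 23.530 MPa

23.530


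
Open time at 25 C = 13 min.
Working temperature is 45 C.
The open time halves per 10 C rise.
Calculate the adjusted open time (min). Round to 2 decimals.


factor = 2^((45 - 25) / 10) = 4.0000
ot = 13 / 4.0000 = 3.25 min

3.25


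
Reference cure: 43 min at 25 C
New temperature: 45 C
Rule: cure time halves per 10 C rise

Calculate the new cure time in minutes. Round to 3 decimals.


factor = 2^((45-25)/10) = 4.0000
t_new = 43 / 4.0000 = 10.750 min

10.750


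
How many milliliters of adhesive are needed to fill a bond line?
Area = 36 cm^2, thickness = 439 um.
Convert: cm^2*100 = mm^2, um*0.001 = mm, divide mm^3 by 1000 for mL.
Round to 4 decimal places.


= (36 * 100) * (439 * 0.001) / 1000
= 1.5804 mL

1.5804


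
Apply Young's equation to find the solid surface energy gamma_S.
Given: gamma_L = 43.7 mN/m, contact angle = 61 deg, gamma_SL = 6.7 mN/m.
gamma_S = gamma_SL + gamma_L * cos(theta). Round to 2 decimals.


theta_rad = 61 * pi/180 = 1.064651
gamma_S = 6.7 + 43.7 * cos(1.064651)
= 27.89 mN/m

27.89


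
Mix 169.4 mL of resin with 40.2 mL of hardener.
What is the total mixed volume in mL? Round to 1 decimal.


Total = 169.4 + 40.2 = 209.6 mL

209.6


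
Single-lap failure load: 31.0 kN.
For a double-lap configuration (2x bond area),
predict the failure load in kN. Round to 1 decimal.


Failure load = 31.0 * 2 = 62.0 kN

62.0


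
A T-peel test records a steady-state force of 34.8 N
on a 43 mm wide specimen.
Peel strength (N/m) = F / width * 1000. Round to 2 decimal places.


Peel strength = 34.8 / 43 * 1000
= 809.30 N/m

809.30


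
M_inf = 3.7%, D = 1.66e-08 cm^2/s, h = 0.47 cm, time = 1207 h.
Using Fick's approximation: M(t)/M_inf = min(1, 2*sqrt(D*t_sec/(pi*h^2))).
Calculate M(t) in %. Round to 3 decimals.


t = 4345200 s
ratio = min(1, 2*sqrt(1.66e-08*4345200/(pi*0.2209)))
= 0.644787
M(t) = 3.7 * 0.644787 = 2.386%

2.386


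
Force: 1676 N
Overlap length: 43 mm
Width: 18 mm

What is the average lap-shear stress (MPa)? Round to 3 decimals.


Average shear stress = F / (overlap * width)
= 1676 / (43 * 18)
= 2.165 MPa

2.165


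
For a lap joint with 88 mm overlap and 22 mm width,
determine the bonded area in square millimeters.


Area = 88 * 22 = 1936 mm^2

1936


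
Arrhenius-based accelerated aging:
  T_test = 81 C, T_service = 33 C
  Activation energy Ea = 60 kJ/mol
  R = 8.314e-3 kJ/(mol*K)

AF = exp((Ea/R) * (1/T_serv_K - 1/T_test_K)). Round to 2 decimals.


T_test_K = 354.15, T_serv_K = 306.15
AF = exp((60/8.314e-3) * (1/306.15 - 1/354.15))
= 24.41

24.41


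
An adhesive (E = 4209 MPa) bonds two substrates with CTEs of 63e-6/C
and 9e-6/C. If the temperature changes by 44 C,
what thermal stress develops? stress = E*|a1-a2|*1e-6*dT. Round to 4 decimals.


Stress = 4209 * |63 - 9| * 1e-6 * 44
= 10.0006 MPa

10.0006


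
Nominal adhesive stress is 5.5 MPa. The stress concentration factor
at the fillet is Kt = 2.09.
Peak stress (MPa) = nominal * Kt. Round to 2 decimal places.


Peak = 5.5 * 2.09 = 11.50 MPa

11.50


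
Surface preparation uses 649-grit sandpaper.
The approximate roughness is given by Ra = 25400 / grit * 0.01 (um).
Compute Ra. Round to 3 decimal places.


Ra = 25400 / 649 * 0.01
= 254 / 649
= 0.391 um

0.391


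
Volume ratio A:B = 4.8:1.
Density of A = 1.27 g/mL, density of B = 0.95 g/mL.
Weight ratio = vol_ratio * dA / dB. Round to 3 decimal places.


Wt ratio = 4.8 * 1.27 / 0.95
= 6.417

6.417


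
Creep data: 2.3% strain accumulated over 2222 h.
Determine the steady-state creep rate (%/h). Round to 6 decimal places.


Rate = 2.3 / 2222 = 0.001035 %/h

0.001035


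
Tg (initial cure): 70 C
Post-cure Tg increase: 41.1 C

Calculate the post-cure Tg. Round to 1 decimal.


Post-cure Tg = 70 + 41.1 = 111.1 C

111.1


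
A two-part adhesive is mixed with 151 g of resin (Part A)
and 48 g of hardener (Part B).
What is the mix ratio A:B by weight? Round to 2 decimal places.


Mix ratio = mass_A / mass_B
= 151 / 48
= 3.15

3.15


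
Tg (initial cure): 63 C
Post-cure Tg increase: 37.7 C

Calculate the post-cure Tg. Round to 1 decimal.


Post-cure Tg = 63 + 37.7 = 100.7 C

100.7
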